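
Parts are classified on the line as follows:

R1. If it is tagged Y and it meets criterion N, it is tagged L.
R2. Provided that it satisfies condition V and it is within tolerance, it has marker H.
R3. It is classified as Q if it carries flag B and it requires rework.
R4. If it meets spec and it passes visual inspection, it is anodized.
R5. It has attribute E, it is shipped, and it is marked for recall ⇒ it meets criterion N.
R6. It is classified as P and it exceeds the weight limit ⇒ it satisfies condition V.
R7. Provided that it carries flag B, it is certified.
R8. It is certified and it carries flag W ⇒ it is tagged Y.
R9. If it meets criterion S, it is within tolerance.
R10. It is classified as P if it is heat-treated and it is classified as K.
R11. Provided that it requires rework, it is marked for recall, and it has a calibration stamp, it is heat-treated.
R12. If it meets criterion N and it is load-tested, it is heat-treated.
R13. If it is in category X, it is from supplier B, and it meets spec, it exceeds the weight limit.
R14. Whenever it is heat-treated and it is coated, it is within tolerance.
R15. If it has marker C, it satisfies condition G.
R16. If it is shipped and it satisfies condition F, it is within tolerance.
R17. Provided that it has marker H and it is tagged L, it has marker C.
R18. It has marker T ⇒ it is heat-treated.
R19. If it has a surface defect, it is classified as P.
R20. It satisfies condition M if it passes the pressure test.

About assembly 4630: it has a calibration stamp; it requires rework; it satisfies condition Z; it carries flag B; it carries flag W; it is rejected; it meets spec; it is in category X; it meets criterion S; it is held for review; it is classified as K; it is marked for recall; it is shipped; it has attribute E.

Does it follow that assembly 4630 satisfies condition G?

No

Forward chaining from the given facts derives: is classified as Q, meets criterion N, is certified, is tagged Y, is within tolerance, is heat-treated, is tagged L, is classified as P.
The only rule concluding "it satisfies condition G" is R15, which needs "it has marker C"; that is never established.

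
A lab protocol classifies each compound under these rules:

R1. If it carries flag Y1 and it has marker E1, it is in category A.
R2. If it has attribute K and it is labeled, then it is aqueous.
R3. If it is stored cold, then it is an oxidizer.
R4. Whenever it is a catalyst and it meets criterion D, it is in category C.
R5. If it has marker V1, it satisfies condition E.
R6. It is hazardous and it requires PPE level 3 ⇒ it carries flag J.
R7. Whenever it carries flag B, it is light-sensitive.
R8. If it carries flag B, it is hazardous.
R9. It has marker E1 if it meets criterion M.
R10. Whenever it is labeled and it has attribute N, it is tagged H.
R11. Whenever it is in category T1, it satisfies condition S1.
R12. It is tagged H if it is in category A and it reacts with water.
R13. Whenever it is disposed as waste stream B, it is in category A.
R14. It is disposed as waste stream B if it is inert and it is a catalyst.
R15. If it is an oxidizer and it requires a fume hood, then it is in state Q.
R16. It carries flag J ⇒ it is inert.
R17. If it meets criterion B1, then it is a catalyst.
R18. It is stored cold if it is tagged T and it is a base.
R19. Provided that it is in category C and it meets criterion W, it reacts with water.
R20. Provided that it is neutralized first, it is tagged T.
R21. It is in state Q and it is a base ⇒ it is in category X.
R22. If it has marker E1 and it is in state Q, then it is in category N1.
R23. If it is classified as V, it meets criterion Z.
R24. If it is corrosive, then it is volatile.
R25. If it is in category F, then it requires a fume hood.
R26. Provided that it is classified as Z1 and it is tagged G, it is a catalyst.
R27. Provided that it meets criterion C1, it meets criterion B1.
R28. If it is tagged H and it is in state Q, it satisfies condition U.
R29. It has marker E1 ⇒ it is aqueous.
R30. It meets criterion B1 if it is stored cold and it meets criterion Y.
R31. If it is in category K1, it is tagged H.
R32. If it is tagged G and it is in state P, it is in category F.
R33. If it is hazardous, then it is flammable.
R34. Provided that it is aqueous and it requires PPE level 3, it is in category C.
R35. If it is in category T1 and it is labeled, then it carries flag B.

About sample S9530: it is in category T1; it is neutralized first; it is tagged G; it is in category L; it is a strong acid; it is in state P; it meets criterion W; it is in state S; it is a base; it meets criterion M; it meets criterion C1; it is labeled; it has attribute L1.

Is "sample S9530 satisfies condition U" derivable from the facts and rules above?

Forward chaining from the given facts derives: has marker E1, satisfies condition S1, is tagged T, meets criterion B1, is aqueous, is in category F, carries flag B, is light-sensitive, is hazardous, is a catalyst, is stored cold, requires a fume hood, is flammable, is an oxidizer, is in state Q, is in category X, is in category N1.
The only rule concluding "it satisfies condition U" is R28, which needs "it is tagged H"; that is never established.

No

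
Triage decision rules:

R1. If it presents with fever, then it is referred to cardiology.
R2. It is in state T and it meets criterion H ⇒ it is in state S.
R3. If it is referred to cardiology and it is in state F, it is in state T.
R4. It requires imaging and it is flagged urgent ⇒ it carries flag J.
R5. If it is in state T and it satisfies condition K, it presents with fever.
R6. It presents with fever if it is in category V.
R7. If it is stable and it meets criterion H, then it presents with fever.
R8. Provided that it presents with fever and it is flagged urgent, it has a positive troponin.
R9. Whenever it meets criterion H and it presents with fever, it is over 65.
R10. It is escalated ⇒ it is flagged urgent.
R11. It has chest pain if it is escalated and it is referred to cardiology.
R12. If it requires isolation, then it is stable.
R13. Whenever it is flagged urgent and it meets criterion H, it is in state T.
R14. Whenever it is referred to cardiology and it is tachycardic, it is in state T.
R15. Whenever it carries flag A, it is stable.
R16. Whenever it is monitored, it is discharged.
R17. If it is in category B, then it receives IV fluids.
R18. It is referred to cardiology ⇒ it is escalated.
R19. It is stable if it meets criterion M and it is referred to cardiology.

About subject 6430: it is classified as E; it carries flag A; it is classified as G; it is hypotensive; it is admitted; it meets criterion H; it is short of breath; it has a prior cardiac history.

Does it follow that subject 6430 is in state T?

Yes

By R15 (it carries flag A): it is stable.
By R7 (it is stable, it meets criterion H): it presents with fever.
By R1 (it presents with fever): it is referred to cardiology.
By R18 (it is referred to cardiology): it is escalated.
By R10 (it is escalated): it is flagged urgent.
By R13 (it is flagged urgent, it meets criterion H): it is in state T.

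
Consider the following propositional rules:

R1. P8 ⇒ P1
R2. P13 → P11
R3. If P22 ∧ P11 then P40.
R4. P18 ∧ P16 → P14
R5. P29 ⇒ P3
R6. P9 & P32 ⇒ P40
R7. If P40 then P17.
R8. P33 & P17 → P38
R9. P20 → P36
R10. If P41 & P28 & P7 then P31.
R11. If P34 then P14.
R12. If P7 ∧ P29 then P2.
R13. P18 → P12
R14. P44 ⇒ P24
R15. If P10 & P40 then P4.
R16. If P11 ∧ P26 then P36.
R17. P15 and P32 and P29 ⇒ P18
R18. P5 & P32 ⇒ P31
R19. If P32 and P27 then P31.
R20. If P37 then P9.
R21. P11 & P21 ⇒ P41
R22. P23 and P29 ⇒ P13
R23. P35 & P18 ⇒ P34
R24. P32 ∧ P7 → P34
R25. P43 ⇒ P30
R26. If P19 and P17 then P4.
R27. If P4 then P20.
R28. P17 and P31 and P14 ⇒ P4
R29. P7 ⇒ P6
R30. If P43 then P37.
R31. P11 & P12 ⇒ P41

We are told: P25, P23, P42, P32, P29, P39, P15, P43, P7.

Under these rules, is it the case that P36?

No

Forward chaining from the given facts derives: P3, P2, P18, P13, P34, P30, P6, P37, P11, P14, P12, P9, P41, P40, P17.
Rules concluding P36: R9 needs P20; R16 needs P26 — none of these are established.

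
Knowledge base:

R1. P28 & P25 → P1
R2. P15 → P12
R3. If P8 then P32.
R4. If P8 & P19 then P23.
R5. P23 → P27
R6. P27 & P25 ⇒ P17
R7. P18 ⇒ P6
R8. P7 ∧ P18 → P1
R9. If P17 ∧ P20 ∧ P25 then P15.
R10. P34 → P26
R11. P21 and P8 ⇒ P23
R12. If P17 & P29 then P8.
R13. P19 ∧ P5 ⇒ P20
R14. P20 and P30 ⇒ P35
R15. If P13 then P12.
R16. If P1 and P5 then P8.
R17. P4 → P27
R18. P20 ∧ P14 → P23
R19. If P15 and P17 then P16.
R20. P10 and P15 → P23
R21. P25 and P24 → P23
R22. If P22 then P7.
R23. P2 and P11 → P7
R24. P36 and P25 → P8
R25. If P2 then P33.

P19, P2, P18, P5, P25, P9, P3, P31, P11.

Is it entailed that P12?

Yes

P20  (by R13: P19, P5)
P7  (by R23: P2, P11)
P1  (by R8: P7, P18)
P8  (by R16: P1, P5)
P23  (by R4: P8, P19)
P27  (by R5: P23)
P17  (by R6: P27, P25)
P15  (by R9: P17, P20, P25)
P12  (by R2: P15)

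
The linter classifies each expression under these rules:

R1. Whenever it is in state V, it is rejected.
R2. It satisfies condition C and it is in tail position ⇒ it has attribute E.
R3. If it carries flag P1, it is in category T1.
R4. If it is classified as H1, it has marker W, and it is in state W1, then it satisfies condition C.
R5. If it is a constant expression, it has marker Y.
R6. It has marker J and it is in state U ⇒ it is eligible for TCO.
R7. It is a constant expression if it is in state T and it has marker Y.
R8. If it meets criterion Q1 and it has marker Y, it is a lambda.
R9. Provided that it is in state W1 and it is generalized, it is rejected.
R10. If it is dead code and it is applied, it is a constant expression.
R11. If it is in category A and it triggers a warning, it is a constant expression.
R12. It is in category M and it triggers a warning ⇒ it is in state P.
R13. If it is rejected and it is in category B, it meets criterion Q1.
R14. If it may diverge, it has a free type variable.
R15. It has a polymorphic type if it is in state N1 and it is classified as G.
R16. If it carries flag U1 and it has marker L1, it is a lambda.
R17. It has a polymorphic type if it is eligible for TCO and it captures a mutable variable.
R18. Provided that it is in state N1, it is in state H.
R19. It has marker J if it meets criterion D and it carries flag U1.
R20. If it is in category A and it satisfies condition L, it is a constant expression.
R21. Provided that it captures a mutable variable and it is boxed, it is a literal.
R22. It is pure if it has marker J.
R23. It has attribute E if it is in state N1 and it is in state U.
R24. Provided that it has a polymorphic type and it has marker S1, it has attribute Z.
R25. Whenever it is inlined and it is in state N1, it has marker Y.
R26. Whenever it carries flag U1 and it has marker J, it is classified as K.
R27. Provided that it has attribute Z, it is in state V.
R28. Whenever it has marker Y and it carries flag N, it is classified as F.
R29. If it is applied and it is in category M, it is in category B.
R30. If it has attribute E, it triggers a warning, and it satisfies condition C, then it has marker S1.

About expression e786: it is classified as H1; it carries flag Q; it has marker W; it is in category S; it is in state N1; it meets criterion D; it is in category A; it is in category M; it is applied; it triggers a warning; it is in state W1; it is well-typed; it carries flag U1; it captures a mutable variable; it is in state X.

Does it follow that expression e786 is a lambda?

Forward chaining from the given facts derives: satisfies condition C, is a constant expression, is in state P, is in state H, has marker J, is pure, is classified as K, is in category B, has marker Y.
Rules concluding "it is a lambda": R8 needs "it meets criterion Q1"; R16 needs "it has marker L1" — none of these are established.

No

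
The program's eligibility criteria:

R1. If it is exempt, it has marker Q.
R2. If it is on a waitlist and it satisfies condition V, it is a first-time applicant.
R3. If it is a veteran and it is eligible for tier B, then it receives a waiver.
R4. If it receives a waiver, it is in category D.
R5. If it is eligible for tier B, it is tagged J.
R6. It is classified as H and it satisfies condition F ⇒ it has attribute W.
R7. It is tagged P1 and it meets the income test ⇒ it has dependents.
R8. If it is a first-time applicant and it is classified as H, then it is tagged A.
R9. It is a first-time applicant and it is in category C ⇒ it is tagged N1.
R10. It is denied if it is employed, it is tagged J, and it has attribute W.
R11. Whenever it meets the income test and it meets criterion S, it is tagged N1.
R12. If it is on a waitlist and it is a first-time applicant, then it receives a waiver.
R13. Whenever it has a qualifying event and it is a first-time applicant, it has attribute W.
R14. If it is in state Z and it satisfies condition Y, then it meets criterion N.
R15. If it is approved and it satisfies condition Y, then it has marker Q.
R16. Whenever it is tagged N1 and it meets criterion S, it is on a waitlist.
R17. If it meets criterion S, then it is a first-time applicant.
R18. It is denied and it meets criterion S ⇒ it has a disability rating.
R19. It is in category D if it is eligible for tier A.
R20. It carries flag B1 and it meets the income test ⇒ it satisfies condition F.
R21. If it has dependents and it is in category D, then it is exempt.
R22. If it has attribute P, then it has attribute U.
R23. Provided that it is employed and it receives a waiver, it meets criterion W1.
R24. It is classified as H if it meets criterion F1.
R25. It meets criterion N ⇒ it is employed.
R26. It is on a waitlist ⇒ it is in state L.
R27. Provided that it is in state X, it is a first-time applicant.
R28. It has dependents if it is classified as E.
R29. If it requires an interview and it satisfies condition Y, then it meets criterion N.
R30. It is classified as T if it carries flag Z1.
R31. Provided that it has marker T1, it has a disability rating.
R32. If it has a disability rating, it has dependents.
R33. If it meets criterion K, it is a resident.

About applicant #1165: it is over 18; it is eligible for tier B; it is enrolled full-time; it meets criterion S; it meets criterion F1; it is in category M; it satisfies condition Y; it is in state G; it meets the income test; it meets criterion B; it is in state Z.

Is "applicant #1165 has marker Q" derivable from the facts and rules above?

Forward chaining from the given facts derives: is tagged J, is tagged N1, meets criterion N, is on a waitlist, is a first-time applicant, is classified as H, is employed, is in state L, is tagged A, receives a waiver, meets criterion W1, is in category D.
Rules concluding "it has marker Q": R1 needs "it is exempt"; R15 needs "it is approved" — none of these are established.

No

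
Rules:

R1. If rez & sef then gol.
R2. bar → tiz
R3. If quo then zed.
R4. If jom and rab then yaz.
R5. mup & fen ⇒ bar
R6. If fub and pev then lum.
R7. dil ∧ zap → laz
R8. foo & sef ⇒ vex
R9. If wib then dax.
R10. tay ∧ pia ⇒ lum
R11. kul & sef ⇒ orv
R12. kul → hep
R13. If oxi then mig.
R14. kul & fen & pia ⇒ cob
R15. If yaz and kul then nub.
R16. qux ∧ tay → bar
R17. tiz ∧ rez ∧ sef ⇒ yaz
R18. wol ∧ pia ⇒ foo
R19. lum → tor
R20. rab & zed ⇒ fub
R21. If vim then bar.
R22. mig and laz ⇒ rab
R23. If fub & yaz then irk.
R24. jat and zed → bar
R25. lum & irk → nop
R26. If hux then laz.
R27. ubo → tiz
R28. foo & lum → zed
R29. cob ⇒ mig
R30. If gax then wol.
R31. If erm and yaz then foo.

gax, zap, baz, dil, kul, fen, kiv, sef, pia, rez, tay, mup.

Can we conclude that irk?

bar  (by R5: mup, fen)
laz  (by R7: dil, zap)
lum  (by R10: tay, pia)
cob  (by R14: kul, fen, pia)
mig  (by R29: cob)
wol  (by R30: gax)
tiz  (by R2: bar)
yaz  (by R17: tiz, rez, sef)
foo  (by R18: wol, pia)
rab  (by R22: mig, laz)
zed  (by R28: foo, lum)
fub  (by R20: rab, zed)
irk  (by R23: fub, yaz)

Yes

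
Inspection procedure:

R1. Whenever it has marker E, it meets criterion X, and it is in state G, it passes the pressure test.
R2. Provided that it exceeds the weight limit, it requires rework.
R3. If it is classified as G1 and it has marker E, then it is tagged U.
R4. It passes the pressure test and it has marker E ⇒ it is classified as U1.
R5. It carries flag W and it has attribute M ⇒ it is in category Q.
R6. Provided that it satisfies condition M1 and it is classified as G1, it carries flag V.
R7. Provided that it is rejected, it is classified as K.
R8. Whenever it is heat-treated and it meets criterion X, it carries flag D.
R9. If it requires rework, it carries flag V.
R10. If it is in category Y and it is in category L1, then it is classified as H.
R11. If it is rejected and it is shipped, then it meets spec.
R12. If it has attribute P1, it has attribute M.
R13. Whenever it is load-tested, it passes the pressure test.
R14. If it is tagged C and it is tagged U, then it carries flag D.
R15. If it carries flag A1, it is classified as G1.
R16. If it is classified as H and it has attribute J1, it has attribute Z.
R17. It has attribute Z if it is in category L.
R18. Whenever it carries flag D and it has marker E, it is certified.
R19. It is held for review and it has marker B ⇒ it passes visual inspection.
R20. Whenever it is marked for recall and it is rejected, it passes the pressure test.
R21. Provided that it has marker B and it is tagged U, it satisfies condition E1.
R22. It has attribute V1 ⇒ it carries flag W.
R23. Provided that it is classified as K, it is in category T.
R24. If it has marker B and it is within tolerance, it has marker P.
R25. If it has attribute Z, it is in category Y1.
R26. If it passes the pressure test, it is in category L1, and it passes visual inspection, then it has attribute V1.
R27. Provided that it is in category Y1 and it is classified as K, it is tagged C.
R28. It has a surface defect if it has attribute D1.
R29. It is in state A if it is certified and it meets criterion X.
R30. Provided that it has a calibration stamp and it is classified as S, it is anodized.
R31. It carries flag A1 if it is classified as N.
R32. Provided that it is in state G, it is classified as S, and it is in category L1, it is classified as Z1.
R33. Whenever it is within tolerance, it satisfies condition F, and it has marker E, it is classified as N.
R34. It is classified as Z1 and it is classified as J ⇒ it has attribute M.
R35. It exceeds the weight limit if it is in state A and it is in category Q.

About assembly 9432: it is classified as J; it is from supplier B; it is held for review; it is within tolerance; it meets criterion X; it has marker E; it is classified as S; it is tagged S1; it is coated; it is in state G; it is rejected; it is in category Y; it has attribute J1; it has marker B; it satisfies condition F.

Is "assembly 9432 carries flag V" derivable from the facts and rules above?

No

Forward chaining from the given facts derives: passes the pressure test, is classified as U1, is classified as K, passes visual inspection, is in category T, has marker P, is classified as N, carries flag A1, is classified as G1, is tagged U, satisfies condition E1.
Rules concluding "it carries flag V": R6 needs "it satisfies condition M1"; R9 needs "it requires rework" — none of these are established.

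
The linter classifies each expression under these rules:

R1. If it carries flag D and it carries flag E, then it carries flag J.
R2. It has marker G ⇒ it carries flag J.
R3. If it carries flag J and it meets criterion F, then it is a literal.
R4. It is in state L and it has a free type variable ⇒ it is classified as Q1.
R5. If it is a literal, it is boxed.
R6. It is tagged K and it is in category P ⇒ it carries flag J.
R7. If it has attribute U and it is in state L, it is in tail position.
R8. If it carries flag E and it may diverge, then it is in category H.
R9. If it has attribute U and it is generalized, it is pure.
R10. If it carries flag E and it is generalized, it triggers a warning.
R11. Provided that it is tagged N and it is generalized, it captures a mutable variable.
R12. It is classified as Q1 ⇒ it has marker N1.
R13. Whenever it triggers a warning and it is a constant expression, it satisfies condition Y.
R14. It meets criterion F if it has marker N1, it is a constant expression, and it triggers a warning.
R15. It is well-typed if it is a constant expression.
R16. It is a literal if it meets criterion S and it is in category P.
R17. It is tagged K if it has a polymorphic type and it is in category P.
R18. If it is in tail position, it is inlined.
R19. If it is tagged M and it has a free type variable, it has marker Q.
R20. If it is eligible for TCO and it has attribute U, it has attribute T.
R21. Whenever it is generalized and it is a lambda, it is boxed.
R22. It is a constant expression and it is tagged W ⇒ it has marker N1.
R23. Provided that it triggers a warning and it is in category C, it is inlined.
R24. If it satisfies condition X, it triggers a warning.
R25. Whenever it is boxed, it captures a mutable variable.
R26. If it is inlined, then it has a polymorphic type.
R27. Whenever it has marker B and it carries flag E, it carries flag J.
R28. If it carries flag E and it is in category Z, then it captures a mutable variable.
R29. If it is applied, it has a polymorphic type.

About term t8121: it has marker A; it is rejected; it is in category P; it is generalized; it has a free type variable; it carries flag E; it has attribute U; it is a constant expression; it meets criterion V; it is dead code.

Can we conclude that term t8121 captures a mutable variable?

No

Forward chaining from the given facts derives: is pure, triggers a warning, satisfies condition Y, is well-typed.
Rules concluding "it captures a mutable variable": R11 needs "it is tagged N"; R25 needs "it is boxed"; R28 needs "it is in category Z" — none of these are established.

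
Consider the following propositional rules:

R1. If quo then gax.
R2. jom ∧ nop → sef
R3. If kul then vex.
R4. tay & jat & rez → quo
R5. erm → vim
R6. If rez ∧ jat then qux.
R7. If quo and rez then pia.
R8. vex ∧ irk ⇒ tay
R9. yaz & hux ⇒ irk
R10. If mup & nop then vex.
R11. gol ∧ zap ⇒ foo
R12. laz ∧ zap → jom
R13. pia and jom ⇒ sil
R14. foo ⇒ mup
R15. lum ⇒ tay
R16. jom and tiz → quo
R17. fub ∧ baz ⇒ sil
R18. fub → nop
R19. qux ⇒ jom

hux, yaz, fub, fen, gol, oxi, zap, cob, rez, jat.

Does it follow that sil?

qux  (by R6: rez, jat)
irk  (by R9: yaz, hux)
foo  (by R11: gol, zap)
mup  (by R14: foo)
nop  (by R18: fub)
jom  (by R19: qux)
vex  (by R10: mup, nop)
tay  (by R8: vex, irk)
quo  (by R4: tay, jat, rez)
pia  (by R7: quo, rez)
sil  (by R13: pia, jom)

Yes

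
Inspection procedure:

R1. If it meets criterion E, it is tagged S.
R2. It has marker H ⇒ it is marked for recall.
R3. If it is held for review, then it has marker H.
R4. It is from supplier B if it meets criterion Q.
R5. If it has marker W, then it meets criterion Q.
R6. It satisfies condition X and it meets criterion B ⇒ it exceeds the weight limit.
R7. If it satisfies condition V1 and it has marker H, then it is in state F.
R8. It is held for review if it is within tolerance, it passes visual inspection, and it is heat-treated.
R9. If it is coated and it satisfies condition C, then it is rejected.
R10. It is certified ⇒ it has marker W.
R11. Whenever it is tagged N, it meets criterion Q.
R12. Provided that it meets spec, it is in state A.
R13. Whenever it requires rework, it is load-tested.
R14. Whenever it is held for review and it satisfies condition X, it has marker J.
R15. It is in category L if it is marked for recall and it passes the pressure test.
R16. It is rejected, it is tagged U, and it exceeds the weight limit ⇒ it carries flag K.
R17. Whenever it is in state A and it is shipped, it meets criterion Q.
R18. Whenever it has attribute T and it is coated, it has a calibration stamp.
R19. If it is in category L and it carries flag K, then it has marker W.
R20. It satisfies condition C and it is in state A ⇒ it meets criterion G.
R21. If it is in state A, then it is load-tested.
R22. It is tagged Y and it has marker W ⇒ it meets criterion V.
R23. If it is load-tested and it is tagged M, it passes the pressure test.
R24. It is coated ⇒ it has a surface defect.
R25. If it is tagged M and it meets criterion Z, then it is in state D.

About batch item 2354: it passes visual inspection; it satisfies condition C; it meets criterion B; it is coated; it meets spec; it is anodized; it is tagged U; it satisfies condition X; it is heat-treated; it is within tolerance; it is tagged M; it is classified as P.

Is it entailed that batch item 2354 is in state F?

No

Forward chaining from the given facts derives: exceeds the weight limit, is held for review, is rejected, is in state A, has marker J, carries flag K, meets criterion G, is load-tested, passes the pressure test, has a surface defect, has marker H, is marked for recall, is in category L, has marker W, meets criterion Q, is from supplier B.
The only rule concluding "it is in state F" is R7, which needs "it satisfies condition V1"; that is never established.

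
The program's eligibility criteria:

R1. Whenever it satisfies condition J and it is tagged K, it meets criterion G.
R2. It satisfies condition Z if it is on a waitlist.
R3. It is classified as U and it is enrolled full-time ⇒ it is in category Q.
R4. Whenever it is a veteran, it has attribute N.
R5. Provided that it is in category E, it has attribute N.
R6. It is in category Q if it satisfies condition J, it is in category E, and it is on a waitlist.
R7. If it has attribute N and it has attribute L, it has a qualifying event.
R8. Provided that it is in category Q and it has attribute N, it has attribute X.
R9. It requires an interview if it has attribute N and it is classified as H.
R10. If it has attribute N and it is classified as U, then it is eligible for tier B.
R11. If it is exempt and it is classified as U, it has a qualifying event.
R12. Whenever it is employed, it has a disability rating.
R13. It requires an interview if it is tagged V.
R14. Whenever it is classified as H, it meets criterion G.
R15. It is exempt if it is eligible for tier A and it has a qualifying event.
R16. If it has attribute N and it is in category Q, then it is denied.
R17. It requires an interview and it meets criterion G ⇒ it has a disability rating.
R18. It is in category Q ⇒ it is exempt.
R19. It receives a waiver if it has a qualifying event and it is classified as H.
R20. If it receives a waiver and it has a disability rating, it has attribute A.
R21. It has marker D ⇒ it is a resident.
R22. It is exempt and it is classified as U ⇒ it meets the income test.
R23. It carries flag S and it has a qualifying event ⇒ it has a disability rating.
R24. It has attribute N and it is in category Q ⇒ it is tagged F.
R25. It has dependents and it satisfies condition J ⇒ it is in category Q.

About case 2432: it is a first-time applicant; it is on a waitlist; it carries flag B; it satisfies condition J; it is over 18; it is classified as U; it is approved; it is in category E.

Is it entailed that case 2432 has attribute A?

No

Forward chaining from the given facts derives: satisfies condition Z, has attribute N, is in category Q, has attribute X, is eligible for tier B, is denied, is exempt, meets the income test, is tagged F, has a qualifying event.
The only rule concluding "it has attribute A" is R20, which needs "it receives a waiver"; that is never established.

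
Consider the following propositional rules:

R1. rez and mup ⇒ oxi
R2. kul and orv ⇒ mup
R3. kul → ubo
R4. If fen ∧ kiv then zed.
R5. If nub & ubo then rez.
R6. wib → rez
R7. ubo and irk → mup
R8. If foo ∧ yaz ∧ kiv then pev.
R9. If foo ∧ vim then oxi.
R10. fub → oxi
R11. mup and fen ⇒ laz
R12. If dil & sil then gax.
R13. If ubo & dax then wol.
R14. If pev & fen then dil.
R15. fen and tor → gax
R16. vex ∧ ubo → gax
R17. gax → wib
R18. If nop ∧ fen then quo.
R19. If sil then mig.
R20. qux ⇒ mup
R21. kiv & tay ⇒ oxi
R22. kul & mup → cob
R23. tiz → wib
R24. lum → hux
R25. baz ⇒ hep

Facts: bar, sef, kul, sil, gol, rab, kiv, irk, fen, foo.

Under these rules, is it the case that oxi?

Forward chaining from the given facts derives: ubo, zed, mup, laz, mig, cob.
Rules concluding oxi: R1 needs rez; R9 needs vim; R10 needs fub; R21 needs tay — none of these are established.

No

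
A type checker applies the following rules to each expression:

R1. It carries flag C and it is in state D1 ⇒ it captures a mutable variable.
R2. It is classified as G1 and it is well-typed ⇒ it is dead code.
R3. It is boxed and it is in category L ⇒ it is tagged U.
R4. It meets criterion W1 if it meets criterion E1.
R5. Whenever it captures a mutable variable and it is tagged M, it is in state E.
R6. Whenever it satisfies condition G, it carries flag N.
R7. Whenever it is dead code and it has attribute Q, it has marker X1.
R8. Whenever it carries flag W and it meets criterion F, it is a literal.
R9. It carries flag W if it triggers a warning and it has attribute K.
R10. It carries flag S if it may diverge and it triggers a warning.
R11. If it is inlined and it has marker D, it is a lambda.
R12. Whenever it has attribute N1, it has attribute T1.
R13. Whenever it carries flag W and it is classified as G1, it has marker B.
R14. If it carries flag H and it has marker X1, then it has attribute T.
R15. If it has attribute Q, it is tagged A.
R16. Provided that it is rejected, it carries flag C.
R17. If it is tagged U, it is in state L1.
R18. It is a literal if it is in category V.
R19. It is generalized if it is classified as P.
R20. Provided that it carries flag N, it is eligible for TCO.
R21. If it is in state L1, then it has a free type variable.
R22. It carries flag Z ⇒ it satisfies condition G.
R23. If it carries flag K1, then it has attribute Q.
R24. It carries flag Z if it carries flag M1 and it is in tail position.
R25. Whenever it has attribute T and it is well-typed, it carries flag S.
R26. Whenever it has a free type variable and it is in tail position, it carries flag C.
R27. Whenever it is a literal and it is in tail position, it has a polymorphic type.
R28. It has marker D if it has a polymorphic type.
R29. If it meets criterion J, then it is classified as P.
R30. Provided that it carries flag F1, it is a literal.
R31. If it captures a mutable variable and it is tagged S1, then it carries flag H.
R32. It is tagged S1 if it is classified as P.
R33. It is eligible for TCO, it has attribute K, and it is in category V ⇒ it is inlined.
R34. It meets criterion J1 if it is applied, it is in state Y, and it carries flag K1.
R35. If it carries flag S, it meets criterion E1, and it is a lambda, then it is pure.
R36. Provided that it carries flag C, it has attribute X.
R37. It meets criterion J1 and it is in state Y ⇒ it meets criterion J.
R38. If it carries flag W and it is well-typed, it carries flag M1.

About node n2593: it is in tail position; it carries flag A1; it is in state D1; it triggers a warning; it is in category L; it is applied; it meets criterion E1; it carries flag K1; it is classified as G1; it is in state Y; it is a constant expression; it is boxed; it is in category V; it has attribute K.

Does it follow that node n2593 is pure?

Forward chaining from the given facts derives: is tagged U, meets criterion W1, carries flag W, has marker B, is in state L1, is a literal, has a free type variable, has attribute Q, carries flag C, has a polymorphic type, has marker D, meets criterion J1, has attribute X, meets criterion J, captures a mutable variable, is tagged A, is classified as P, is tagged S1, is generalized, carries flag H.
The only rule concluding "it is pure" is R35, which needs "it carries flag S"; that is never established.

No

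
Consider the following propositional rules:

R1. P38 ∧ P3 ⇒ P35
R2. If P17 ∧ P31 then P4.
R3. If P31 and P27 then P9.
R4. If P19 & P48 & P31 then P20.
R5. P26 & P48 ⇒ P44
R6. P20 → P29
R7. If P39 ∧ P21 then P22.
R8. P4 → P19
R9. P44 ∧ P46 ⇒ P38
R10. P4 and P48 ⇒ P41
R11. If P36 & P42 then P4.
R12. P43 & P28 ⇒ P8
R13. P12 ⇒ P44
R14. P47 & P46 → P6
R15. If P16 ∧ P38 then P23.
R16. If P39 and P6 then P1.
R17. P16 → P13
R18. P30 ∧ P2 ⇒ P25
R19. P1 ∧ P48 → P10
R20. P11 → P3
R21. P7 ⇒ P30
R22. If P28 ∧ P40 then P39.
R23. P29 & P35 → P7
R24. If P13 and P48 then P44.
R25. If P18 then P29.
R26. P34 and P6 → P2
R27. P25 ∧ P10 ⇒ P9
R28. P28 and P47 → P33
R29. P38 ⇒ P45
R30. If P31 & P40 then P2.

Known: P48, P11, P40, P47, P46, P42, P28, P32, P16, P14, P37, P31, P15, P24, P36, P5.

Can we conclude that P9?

P4  (by R11: P36, P42)
P6  (by R14: P47, P46)
P13  (by R17: P16)
P3  (by R20: P11)
P39  (by R22: P28, P40)
P44  (by R24: P13, P48)
P2  (by R30: P31, P40)
P19  (by R8: P4)
P38  (by R9: P44, P46)
P1  (by R16: P39, P6)
P10  (by R19: P1, P48)
P35  (by R1: P38, P3)
P20  (by R4: P19, P48, P31)
P29  (by R6: P20)
P7  (by R23: P29, P35)
P30  (by R21: P7)
P25  (by R18: P30, P2)
P9  (by R27: P25, P10)

Yes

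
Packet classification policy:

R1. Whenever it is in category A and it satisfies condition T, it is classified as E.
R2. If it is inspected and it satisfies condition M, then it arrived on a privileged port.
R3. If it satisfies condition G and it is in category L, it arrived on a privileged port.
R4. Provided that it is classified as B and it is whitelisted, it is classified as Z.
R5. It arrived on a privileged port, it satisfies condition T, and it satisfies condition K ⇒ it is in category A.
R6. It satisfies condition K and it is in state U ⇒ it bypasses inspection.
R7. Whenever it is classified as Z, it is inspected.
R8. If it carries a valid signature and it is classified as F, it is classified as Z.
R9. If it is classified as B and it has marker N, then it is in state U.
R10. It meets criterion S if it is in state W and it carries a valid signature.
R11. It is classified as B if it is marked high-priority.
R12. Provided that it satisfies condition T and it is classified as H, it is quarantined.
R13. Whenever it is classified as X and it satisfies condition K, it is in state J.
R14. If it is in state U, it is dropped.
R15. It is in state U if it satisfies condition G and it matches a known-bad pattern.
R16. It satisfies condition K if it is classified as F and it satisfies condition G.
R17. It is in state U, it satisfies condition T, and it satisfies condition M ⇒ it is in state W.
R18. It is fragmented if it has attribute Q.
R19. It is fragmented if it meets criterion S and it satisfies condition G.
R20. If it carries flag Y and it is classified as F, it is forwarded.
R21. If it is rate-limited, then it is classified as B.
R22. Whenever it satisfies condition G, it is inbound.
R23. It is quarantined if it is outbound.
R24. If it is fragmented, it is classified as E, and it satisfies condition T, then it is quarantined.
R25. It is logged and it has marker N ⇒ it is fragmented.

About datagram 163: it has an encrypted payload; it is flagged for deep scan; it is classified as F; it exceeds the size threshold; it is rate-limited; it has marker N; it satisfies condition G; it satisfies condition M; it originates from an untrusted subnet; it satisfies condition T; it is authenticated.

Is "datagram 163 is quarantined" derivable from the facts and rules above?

No

Forward chaining from the given facts derives: satisfies condition K, is classified as B, is inbound, is in state U, is dropped, is in state W, bypasses inspection.
Rules concluding "it is quarantined": R12 needs "it is classified as H"; R23 needs "it is outbound"; R24 needs "it is fragmented" — none of these are established.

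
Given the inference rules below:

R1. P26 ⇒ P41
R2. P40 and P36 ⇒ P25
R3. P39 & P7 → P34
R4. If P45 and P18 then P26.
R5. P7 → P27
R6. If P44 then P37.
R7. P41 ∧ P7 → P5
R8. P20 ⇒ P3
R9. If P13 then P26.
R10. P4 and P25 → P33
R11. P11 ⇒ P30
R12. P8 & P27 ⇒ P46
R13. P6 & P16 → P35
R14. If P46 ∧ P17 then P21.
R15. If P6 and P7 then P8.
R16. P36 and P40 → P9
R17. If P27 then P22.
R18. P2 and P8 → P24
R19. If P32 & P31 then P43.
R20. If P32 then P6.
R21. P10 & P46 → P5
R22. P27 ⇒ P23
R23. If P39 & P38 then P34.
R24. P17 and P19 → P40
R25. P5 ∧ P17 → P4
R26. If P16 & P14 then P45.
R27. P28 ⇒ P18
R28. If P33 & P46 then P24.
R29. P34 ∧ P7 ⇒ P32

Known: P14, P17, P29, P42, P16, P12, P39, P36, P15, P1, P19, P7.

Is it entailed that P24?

Forward chaining from the given facts derives: P34, P27, P22, P23, P40, P45, P32, P25, P9, P6, P35, P8, P46, P21.
Rules concluding P24: R18 needs P2; R28 needs P33 — none of these are established.

No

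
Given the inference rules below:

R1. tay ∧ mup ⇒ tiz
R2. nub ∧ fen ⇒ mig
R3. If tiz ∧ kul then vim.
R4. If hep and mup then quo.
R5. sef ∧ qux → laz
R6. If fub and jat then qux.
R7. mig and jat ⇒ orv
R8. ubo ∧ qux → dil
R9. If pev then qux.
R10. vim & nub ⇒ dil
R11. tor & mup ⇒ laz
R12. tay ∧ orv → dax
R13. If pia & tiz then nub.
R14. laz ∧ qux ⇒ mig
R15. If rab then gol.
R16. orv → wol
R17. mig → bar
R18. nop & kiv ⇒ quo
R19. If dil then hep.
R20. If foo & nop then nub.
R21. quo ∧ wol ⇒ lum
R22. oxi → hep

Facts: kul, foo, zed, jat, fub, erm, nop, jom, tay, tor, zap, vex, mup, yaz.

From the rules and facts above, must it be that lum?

tiz  (by R1: tay, mup)
vim  (by R3: tiz, kul)
qux  (by R6: fub, jat)
laz  (by R11: tor, mup)
mig  (by R14: laz, qux)
nub  (by R20: foo, nop)
orv  (by R7: mig, jat)
dil  (by R10: vim, nub)
wol  (by R16: orv)
hep  (by R19: dil)
quo  (by R4: hep, mup)
lum  (by R21: quo, wol)

Yes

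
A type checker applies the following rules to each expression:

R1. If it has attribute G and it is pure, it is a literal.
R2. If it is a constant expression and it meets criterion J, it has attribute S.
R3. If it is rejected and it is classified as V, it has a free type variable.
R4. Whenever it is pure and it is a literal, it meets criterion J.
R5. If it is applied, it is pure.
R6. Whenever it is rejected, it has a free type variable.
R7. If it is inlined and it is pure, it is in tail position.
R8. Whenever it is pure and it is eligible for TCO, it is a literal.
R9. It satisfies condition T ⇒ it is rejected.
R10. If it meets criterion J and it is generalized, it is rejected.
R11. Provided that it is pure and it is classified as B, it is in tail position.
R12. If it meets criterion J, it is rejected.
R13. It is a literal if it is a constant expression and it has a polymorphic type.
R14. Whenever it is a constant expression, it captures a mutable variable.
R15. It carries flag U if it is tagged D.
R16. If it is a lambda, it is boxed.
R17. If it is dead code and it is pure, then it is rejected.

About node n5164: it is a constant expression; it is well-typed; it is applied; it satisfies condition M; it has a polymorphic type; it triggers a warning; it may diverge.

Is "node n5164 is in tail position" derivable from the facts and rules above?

Forward chaining from the given facts derives: is pure, is a literal, captures a mutable variable, meets criterion J, is rejected, has attribute S, has a free type variable.
Rules concluding "it is in tail position": R7 needs "it is inlined"; R11 needs "it is classified as B" — none of these are established.

No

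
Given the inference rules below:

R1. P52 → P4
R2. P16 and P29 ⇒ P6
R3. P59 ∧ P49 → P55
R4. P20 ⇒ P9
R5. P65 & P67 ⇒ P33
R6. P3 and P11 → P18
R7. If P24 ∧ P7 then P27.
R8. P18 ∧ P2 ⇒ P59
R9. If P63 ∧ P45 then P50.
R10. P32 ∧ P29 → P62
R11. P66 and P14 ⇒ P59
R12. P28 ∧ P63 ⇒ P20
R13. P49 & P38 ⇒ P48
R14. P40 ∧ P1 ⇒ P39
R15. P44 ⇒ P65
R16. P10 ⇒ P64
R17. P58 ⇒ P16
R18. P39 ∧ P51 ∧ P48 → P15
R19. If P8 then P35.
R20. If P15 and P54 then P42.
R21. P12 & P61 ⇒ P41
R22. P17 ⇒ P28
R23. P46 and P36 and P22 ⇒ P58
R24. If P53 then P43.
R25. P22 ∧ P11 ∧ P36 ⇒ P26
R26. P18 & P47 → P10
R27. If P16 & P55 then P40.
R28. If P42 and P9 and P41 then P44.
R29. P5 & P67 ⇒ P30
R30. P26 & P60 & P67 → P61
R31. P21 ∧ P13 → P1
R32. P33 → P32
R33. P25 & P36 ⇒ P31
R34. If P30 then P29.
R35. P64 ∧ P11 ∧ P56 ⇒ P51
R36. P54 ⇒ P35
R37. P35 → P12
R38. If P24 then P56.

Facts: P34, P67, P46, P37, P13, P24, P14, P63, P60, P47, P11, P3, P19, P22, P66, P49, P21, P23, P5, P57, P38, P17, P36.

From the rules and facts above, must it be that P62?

No

Forward chaining from the given facts derives: P18, P59, P48, P28, P58, P26, P10, P30, P61, P1, P29, P56, P55, P20, P64, P16, P40, P51, P6, P9, P39, P15.
The only rule concluding P62 is R10, which needs P32; that is never established.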